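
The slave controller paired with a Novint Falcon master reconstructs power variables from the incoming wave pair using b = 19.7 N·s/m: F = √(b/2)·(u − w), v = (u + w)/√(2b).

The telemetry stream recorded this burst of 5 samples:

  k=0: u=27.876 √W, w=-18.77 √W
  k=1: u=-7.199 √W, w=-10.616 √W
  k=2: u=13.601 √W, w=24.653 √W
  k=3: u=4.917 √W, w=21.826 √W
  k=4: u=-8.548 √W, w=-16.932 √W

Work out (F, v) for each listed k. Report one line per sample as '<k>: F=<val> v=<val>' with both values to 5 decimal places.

0: F=146.39712 v=1.45071
1: F=10.72416 v=-2.83817
2: F=-34.68638 v=6.09437
3: F=-53.06841 v=4.26051
4: F=26.31294 v=-4.05930

k=0: u−w=46.64600, u+w=9.10600; √(b/2)=3.13847, √(2b)=6.27694; F=3.13847×46.646=146.39712, v=9.10600/6.27694=1.45071
k=1: u−w=3.41700, u+w=-17.81500; √(b/2)=3.13847, √(2b)=6.27694; F=3.13847×3.417=10.72416, v=-17.81500/6.27694=-2.83817
k=2: u−w=-11.05200, u+w=38.25400; √(b/2)=3.13847, √(2b)=6.27694; F=3.13847×(-11.052)=-34.68638, v=38.25400/6.27694=6.09437
k=3: u−w=-16.90900, u+w=26.74300; √(b/2)=3.13847, √(2b)=6.27694; F=3.13847×(-16.909)=-53.06841, v=26.74300/6.27694=4.26051
k=4: u−w=8.38400, u+w=-25.48000; √(b/2)=3.13847, √(2b)=6.27694; F=3.13847×8.384=26.31294, v=-25.48000/6.27694=-4.05930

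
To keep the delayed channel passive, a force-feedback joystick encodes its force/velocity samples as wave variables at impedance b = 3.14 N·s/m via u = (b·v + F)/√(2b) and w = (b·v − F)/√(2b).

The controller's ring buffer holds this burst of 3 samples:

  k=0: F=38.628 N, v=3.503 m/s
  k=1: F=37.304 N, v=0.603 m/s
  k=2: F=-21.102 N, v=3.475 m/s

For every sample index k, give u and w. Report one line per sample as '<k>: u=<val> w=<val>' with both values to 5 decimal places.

0: u=19.80350 w=-11.02500
1: u=15.64147 w=-14.13036
2: u=-4.06645 w=12.77478

k=0: b·v=3.14×3.503=10.99942; √(2b)=2.50599; u=(10.99942+38.628)/2.50599=19.80350, w=(10.99942−38.628)/2.50599=-11.02500
k=1: b·v=3.14×0.603=1.89342; √(2b)=2.50599; u=(1.89342+37.304)/2.50599=15.64147, w=(1.89342−37.304)/2.50599=-14.13036
k=2: b·v=3.14×3.475=10.91150; √(2b)=2.50599; u=(10.91150+(-21.102))/2.50599=-4.06645, w=(10.91150−(-21.102))/2.50599=12.77478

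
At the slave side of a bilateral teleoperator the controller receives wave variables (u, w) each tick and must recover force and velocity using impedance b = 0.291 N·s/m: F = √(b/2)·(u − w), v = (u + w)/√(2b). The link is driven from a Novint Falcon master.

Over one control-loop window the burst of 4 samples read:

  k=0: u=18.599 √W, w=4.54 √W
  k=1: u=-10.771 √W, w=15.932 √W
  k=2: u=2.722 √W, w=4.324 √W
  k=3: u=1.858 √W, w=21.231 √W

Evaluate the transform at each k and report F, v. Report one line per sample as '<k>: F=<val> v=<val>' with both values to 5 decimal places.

k=0: u−w=14.05900, u+w=23.13900; √(b/2)=0.38144, √(2b)=0.76289; F=0.38144×14.059=5.36273, v=23.13900/0.76289=30.33075
k=1: u−w=-26.70300, u+w=5.16100; √(b/2)=0.38144, √(2b)=0.76289; F=0.38144×(-26.703)=-10.18572, v=5.16100/0.76289=6.76507
k=2: u−w=-1.60200, u+w=7.04600; √(b/2)=0.38144, √(2b)=0.76289; F=0.38144×(-1.602)=-0.61107, v=7.04600/0.76289=9.23594
k=3: u−w=-19.37300, u+w=23.08900; √(b/2)=0.38144, √(2b)=0.76289; F=0.38144×(-19.373)=-7.38973, v=23.08900/0.76289=30.26521

0: F=5.36273 v=30.33075
1: F=-10.18572 v=6.76507
2: F=-0.61107 v=9.23594
3: F=-7.38973 v=30.26521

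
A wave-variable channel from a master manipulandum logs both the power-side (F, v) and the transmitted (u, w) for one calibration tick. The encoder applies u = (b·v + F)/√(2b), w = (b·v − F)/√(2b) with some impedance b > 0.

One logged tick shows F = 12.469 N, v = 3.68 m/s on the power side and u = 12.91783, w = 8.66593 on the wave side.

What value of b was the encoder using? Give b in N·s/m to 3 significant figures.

b = 17.2 N·s/m

u + w = 21.5838;  u + w = √(2b)·v, so √(2b) = 21.5838/3.68 = 5.8652.
b = (√(2b))²/2 = 34.4000/2 = 17.2000.
(Check via u − w = 2F/√(2b): u − w = 4.2519, 2F/√(2b) = 4.2519.)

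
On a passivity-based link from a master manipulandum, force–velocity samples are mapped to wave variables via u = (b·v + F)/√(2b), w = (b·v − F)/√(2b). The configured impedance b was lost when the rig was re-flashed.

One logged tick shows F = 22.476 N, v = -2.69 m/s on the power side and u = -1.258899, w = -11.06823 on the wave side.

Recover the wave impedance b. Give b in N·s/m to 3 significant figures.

b = 10.5 N·s/m

u + w = -12.327129;  u + w = √(2b)·v, so √(2b) = -12.327129/(-2.69) = 4.582576.
b = (√(2b))²/2 = 21.000001/2 = 10.500001.
(Check via u − w = 2F/√(2b): u − w = 9.809331, 2F/√(2b) = 9.809330.)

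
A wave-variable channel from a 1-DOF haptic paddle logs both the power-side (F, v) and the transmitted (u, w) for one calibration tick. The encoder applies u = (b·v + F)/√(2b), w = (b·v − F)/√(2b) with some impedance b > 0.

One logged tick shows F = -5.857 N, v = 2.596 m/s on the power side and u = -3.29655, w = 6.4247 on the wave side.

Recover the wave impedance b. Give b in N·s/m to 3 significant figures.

u + w = 3.12815;  u + w = √(2b)·v, so √(2b) = 3.12815/2.596 = 1.20499.
b = (√(2b))²/2 = 1.45200/2 = 0.72600.
(Check via u − w = 2F/√(2b): u − w = -9.72125, 2F/√(2b) = -9.72126.)

b = 0.726 N·s/m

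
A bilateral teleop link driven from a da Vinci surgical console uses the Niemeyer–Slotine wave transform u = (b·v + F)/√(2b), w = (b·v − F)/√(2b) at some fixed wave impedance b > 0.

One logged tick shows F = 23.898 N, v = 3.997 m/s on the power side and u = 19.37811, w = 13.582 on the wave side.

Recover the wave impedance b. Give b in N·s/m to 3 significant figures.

b = 34 N·s/m

u + w = 32.96011;  u + w = √(2b)·v, so √(2b) = 32.96011/3.997 = 8.24621.
b = (√(2b))²/2 = 68.00001/2 = 34.00001.
(Check via u − w = 2F/√(2b): u − w = 5.79611, 2F/√(2b) = 5.79612.)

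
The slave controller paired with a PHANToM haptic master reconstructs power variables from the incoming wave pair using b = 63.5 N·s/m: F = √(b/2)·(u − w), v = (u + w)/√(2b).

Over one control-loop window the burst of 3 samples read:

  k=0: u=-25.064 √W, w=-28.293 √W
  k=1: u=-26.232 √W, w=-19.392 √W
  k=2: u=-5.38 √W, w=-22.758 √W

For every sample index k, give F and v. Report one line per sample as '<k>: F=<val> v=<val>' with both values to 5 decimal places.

k=0: u−w=3.22900, u+w=-53.35700; √(b/2)=5.63471, √(2b)=11.26943; F=5.63471×3.229=18.19449, v=-53.35700/11.26943=-4.73467
k=1: u−w=-6.84000, u+w=-45.62400; √(b/2)=5.63471, √(2b)=11.26943; F=5.63471×(-6.84)=-38.54144, v=-45.62400/11.26943=-4.04848
k=2: u−w=17.37800, u+w=-28.13800; √(b/2)=5.63471, √(2b)=11.26943; F=5.63471×17.378=97.92006, v=-28.13800/11.26943=-2.49684

0: F=18.19449 v=-4.73467
1: F=-38.54144 v=-4.04848
2: F=97.92006 v=-2.49684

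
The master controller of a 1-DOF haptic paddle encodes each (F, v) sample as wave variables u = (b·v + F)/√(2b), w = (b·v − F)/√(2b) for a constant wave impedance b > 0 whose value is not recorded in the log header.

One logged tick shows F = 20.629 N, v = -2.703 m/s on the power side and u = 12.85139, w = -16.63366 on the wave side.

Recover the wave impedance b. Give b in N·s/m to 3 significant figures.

u + w = -3.7823;  u + w = √(2b)·v, so √(2b) = -3.7823/(-2.703) = 1.3993.
b = (√(2b))²/2 = 1.9580/2 = 0.9790.
(Check via u − w = 2F/√(2b): u − w = 29.4851, 2F/√(2b) = 29.4850.)

b = 0.979 N·s/m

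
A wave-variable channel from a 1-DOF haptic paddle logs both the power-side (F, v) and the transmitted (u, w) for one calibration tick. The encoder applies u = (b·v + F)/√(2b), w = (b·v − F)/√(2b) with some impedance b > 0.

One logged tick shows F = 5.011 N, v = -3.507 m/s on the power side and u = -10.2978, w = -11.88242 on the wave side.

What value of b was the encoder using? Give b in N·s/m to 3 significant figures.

u + w = -22.1802;  u + w = √(2b)·v, so √(2b) = -22.1802/(-3.507) = 6.3246.
b = (√(2b))²/2 = 40.0000/2 = 20.0000.
(Check via u − w = 2F/√(2b): u − w = 1.5846, 2F/√(2b) = 1.5846.)

b = 20 N·s/m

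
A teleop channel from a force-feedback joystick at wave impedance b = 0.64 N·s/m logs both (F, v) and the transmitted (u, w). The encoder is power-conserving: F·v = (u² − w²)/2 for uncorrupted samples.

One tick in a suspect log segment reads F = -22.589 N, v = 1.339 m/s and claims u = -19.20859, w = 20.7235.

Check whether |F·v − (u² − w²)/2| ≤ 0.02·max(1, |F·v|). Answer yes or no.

yes

F·v = (-22.589)×1.339 = -30.24667 W.
(u² − w²)/2 = (368.96993 − 429.46345)/2 = -30.24676 W.
|Δ| = 0.00009;  2% of max(1, |F·v|) = 0.60493.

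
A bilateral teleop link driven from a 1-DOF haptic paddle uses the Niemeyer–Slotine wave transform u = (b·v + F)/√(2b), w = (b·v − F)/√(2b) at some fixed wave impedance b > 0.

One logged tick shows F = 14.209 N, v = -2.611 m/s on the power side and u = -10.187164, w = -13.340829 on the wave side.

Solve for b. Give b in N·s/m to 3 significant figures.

u + w = -23.527993;  u + w = √(2b)·v, so √(2b) = -23.527993/(-2.611) = 9.011104.
b = (√(2b))²/2 = 81.199998/2 = 40.599999.
(Check via u − w = 2F/√(2b): u − w = 3.153665, 2F/√(2b) = 3.153665.)

b = 40.6 N·s/m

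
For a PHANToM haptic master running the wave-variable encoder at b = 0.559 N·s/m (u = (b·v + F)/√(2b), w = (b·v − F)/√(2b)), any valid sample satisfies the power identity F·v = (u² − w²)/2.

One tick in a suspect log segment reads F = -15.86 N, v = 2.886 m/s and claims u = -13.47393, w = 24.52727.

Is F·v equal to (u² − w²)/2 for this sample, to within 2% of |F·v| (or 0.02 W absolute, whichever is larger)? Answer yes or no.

no

F·v = (-15.86)×2.886 = -45.77196 W.
(u² − w²)/2 = (181.54679 − 601.58697)/2 = -210.02009 W.
|Δ| = 164.24813;  2% of max(1, |F·v|) = 0.91544.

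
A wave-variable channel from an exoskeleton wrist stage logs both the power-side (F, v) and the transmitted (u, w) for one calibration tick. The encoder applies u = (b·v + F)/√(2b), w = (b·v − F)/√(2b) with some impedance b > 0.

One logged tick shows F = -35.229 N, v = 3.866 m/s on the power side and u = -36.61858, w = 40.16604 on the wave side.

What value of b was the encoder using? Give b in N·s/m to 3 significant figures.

b = 0.421 N·s/m

u + w = 3.54746;  u + w = √(2b)·v, so √(2b) = 3.54746/3.866 = 0.91760.
b = (√(2b))²/2 = 0.84200/2 = 0.42100.
(Check via u − w = 2F/√(2b): u − w = -76.78462, 2F/√(2b) = -76.78469.)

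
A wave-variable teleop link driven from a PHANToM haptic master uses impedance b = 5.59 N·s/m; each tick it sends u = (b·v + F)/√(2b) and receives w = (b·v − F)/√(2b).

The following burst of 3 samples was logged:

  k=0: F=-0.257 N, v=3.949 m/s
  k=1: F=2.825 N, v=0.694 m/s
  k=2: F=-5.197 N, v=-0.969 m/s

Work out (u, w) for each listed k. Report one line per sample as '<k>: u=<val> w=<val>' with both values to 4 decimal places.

0: u=6.5252 w=6.6789
1: u=2.0051 w=0.3154
2: u=-3.1743 w=-0.0657

k=0: b·v=5.59×3.949=22.0749; √(2b)=3.3437; u=(22.0749+(-0.257))/3.3437=6.5252, w=(22.0749−(-0.257))/3.3437=6.6789
k=1: b·v=5.59×0.694=3.8795; √(2b)=3.3437; u=(3.8795+2.825)/3.3437=2.0051, w=(3.8795−2.825)/3.3437=0.3154
k=2: b·v=5.59×(-0.969)=-5.4167; √(2b)=3.3437; u=(-5.4167+(-5.197))/3.3437=-3.1743, w=(-5.4167−(-5.197))/3.3437=-0.0657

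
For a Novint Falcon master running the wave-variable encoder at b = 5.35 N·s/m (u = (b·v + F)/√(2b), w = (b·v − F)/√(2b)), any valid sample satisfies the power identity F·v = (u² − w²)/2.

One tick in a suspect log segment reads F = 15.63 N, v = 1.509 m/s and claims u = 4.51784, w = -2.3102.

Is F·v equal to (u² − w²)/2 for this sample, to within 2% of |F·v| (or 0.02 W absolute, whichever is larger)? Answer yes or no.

no

F·v = 15.63×1.509 = 23.5857 W.
(u² − w²)/2 = (20.4109 − 5.3370)/2 = 7.5369 W.
|Δ| = 16.0487;  2% of max(1, |F·v|) = 0.4717.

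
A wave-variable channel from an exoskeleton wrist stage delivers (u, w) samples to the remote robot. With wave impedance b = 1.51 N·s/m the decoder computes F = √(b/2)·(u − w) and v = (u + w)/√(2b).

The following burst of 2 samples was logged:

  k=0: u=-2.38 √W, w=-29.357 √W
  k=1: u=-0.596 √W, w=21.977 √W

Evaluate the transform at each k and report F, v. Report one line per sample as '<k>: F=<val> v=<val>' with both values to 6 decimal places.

0: F=23.440514 v=-18.262591
1: F=-19.613846 v=12.303383

k=0: u−w=26.977000, u+w=-31.737000; √(b/2)=0.868907, √(2b)=1.737815; F=0.868907×26.977=23.440514, v=-31.737000/1.737815=-18.262591
k=1: u−w=-22.573000, u+w=21.381000; √(b/2)=0.868907, √(2b)=1.737815; F=0.868907×(-22.573)=-19.613846, v=21.381000/1.737815=12.303383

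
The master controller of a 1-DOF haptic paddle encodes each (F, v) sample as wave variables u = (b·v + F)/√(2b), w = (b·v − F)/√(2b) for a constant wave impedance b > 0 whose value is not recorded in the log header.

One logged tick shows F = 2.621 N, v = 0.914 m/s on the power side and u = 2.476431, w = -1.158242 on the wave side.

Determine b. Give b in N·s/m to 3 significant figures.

b = 1.04 N·s/m

u + w = 1.318189;  u + w = √(2b)·v, so √(2b) = 1.318189/0.914 = 1.442220.
b = (√(2b))²/2 = 2.079998/2 = 1.039999.
(Check via u − w = 2F/√(2b): u − w = 3.634673, 2F/√(2b) = 3.634675.)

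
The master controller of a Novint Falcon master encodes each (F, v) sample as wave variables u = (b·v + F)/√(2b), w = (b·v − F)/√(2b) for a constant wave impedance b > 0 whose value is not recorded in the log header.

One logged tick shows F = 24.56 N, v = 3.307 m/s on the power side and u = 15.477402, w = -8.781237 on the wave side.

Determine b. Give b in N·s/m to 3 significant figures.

b = 2.05 N·s/m

u + w = 6.696165;  u + w = √(2b)·v, so √(2b) = 6.696165/3.307 = 2.024846.
b = (√(2b))²/2 = 4.100000/2 = 2.050000.
(Check via u − w = 2F/√(2b): u − w = 24.258639, 2F/√(2b) = 24.258638.)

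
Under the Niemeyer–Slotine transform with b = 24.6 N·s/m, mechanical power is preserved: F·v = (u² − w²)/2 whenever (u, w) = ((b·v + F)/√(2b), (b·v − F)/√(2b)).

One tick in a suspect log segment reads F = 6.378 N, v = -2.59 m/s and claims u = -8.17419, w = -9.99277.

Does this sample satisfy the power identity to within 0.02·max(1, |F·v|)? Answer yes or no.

yes

F·v = 6.378×(-2.59) = -16.51902 W.
(u² − w²)/2 = (66.81738 − 99.85545)/2 = -16.51904 W.
|Δ| = 0.00002;  2% of max(1, |F·v|) = 0.33038.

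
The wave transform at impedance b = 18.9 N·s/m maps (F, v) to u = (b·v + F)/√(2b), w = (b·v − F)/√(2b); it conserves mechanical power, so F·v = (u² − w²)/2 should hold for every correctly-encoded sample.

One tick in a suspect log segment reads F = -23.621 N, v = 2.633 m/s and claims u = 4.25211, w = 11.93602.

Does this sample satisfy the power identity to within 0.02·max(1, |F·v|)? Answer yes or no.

F·v = (-23.621)×2.633 = -62.1941 W.
(u² − w²)/2 = (18.0804 − 142.4686)/2 = -62.1941 W.
|Δ| = 0.0000;  2% of max(1, |F·v|) = 1.2439.

yes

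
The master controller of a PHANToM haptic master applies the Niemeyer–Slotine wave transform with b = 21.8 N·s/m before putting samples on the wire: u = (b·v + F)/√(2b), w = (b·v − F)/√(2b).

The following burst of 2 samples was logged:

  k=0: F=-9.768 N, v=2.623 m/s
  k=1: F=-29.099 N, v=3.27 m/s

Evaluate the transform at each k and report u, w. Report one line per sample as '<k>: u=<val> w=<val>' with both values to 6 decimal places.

k=0: b·v=21.8×2.623=57.181400; √(2b)=6.603030; u=(57.181400+(-9.768))/6.603030=7.180552, w=(57.181400−(-9.768))/6.603030=10.139194
k=1: b·v=21.8×3.27=71.286000; √(2b)=6.603030; u=(71.286000+(-29.099))/6.603030=6.389037, w=(71.286000−(-29.099))/6.603030=15.202870

0: u=7.180552 w=10.139194
1: u=6.389037 w=15.202870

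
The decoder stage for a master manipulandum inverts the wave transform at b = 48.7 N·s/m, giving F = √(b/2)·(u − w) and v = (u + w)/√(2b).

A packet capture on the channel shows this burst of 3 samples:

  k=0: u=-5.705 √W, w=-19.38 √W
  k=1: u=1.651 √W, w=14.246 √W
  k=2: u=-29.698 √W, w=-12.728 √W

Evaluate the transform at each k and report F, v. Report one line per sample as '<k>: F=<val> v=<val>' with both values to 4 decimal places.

0: F=67.4803 v=-2.5418
1: F=-62.1509 v=1.6108
2: F=-83.7397 v=-4.2989

k=0: u−w=13.6750, u+w=-25.0850; √(b/2)=4.9346, √(2b)=9.8691; F=4.9346×13.675=67.4803, v=-25.0850/9.8691=-2.5418
k=1: u−w=-12.5950, u+w=15.8970; √(b/2)=4.9346, √(2b)=9.8691; F=4.9346×(-12.595)=-62.1509, v=15.8970/9.8691=1.6108
k=2: u−w=-16.9700, u+w=-42.4260; √(b/2)=4.9346, √(2b)=9.8691; F=4.9346×(-16.97)=-83.7397, v=-42.4260/9.8691=-4.2989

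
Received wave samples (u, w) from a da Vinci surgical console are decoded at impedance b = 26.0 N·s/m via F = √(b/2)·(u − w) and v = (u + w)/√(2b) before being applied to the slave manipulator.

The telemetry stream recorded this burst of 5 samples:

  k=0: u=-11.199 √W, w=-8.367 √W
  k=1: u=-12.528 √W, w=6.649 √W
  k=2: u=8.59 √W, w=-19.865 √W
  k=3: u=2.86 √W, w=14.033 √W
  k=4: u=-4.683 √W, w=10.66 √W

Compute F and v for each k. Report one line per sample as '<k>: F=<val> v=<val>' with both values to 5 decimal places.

k=0: u−w=-2.83200, u+w=-19.56600; √(b/2)=3.60555, √(2b)=7.21110; F=3.60555×(-2.832)=-10.21092, v=-19.56600/7.21110=-2.71332
k=1: u−w=-19.17700, u+w=-5.87900; √(b/2)=3.60555, √(2b)=7.21110; F=3.60555×(-19.177)=-69.14366, v=-5.87900/7.21110=-0.81527
k=2: u−w=28.45500, u+w=-11.27500; √(b/2)=3.60555, √(2b)=7.21110; F=3.60555×28.455=102.59596, v=-11.27500/7.21110=-1.56356
k=3: u−w=-11.17300, u+w=16.89300; √(b/2)=3.60555, √(2b)=7.21110; F=3.60555×(-11.173)=-40.28482, v=16.89300/7.21110=2.34264
k=4: u−w=-15.34300, u+w=5.97700; √(b/2)=3.60555, √(2b)=7.21110; F=3.60555×(-15.343)=-55.31997, v=5.97700/7.21110=0.82886

0: F=-10.21092 v=-2.71332
1: F=-69.14366 v=-0.81527
2: F=102.59596 v=-1.56356
3: F=-40.28482 v=2.34264
4: F=-55.31997 v=0.82886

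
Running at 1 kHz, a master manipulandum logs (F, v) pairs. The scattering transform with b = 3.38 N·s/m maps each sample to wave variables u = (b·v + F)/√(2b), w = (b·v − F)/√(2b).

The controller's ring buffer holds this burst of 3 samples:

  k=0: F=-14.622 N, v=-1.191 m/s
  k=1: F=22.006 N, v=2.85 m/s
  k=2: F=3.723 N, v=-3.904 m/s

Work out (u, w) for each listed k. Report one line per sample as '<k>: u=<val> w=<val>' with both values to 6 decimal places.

k=0: b·v=3.38×(-1.191)=-4.025580; √(2b)=2.600000; u=(-4.025580+(-14.622))/2.600000=-7.172146, w=(-4.025580−(-14.622))/2.600000=4.075546
k=1: b·v=3.38×2.85=9.633000; √(2b)=2.600000; u=(9.633000+22.006)/2.600000=12.168846, w=(9.633000−22.006)/2.600000=-4.758846
k=2: b·v=3.38×(-3.904)=-13.195520; √(2b)=2.600000; u=(-13.195520+3.723)/2.600000=-3.643277, w=(-13.195520−3.723)/2.600000=-6.507123

0: u=-7.172146 w=4.075546
1: u=12.168846 w=-4.758846
2: u=-3.643277 w=-6.507123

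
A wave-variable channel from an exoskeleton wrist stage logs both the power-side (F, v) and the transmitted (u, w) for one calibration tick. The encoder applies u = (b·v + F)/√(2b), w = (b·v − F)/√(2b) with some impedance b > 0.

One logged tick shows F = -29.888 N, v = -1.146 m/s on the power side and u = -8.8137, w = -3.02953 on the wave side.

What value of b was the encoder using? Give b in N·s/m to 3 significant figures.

b = 53.4 N·s/m

u + w = -11.8432;  u + w = √(2b)·v, so √(2b) = -11.8432/(-1.146) = 10.3344.
b = (√(2b))²/2 = 106.8000/2 = 53.4000.
(Check via u − w = 2F/√(2b): u − w = -5.7842, 2F/√(2b) = -5.7842.)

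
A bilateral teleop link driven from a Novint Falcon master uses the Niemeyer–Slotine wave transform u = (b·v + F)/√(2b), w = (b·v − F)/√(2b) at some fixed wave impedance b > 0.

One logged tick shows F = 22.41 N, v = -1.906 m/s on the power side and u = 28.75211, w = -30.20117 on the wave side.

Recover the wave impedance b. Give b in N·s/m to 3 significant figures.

u + w = -1.4491;  u + w = √(2b)·v, so √(2b) = -1.4491/(-1.906) = 0.7603.
b = (√(2b))²/2 = 0.5780/2 = 0.2890.
(Check via u − w = 2F/√(2b): u − w = 58.9533, 2F/√(2b) = 58.9533.)

b = 0.289 N·s/m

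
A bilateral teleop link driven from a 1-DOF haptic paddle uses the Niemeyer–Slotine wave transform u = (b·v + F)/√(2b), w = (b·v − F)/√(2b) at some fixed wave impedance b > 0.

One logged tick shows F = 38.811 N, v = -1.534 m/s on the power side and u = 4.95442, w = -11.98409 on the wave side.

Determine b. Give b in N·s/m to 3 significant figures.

b = 10.5 N·s/m

u + w = -7.0297;  u + w = √(2b)·v, so √(2b) = -7.0297/(-1.534) = 4.5826.
b = (√(2b))²/2 = 21.0000/2 = 10.5000.
(Check via u − w = 2F/√(2b): u − w = 16.9385, 2F/√(2b) = 16.9385.)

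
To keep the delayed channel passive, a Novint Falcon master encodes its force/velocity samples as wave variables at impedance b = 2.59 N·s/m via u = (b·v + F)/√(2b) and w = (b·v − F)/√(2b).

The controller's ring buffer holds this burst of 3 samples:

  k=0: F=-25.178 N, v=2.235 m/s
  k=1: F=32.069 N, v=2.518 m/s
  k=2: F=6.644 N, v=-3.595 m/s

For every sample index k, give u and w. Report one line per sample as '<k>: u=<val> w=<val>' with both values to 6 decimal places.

k=0: b·v=2.59×2.235=5.788650; √(2b)=2.275961; u=(5.788650+(-25.178))/2.275961=-8.519191, w=(5.788650−(-25.178))/2.275961=13.605965
k=1: b·v=2.59×2.518=6.521620; √(2b)=2.275961; u=(6.521620+32.069)/2.275961=16.955745, w=(6.521620−32.069)/2.275961=-11.224874
k=2: b·v=2.59×(-3.595)=-9.311050; √(2b)=2.275961; u=(-9.311050+6.644)/2.275961=-1.171834, w=(-9.311050−6.644)/2.275961=-7.010247

0: u=-8.519191 w=13.605965
1: u=16.955745 w=-11.224874
2: u=-1.171834 w=-7.010247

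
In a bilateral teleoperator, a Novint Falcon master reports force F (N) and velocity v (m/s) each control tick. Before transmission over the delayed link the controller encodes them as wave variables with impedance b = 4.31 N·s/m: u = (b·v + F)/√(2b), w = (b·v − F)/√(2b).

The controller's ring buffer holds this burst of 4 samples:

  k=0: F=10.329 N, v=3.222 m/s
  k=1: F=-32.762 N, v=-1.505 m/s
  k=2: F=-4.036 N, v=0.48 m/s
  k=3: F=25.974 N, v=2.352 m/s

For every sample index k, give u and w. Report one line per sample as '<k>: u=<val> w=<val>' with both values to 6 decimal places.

k=0: b·v=4.31×3.222=13.886820; √(2b)=2.935984; u=(13.886820+10.329)/2.935984=8.247941, w=(13.886820−10.329)/2.935984=1.211798
k=1: b·v=4.31×(-1.505)=-6.486550; √(2b)=2.935984; u=(-6.486550+(-32.762))/2.935984=-13.368109, w=(-6.486550−(-32.762))/2.935984=8.949454
k=2: b·v=4.31×0.48=2.068800; √(2b)=2.935984; u=(2.068800+(-4.036))/2.935984=-0.670031, w=(2.068800−(-4.036))/2.935984=2.079303
k=3: b·v=4.31×2.352=10.137120; √(2b)=2.935984; u=(10.137120+25.974)/2.935984=12.299496, w=(10.137120−25.974)/2.935984=-5.394063

0: u=8.247941 w=1.211798
1: u=-13.368109 w=8.949454
2: u=-0.670031 w=2.079303
3: u=12.299496 w=-5.394063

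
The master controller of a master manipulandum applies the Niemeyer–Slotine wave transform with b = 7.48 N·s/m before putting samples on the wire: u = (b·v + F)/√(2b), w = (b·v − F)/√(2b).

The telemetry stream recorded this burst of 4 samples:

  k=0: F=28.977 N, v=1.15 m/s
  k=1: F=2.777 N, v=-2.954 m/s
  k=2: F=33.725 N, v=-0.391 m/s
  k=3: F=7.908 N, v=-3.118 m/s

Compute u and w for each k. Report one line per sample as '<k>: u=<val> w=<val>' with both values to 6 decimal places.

k=0: b·v=7.48×1.15=8.602000; √(2b)=3.867816; u=(8.602000+28.977)/3.867816=9.715819, w=(8.602000−28.977)/3.867816=-5.267831
k=1: b·v=7.48×(-2.954)=-22.095920; √(2b)=3.867816; u=(-22.095920+2.777)/3.867816=-4.994788, w=(-22.095920−2.777)/3.867816=-6.430740
k=2: b·v=7.48×(-0.391)=-2.924680; √(2b)=3.867816; u=(-2.924680+33.725)/3.867816=7.963233, w=(-2.924680−33.725)/3.867816=-9.475549
k=3: b·v=7.48×(-3.118)=-23.322640; √(2b)=3.867816; u=(-23.322640+7.908)/3.867816=-3.985360, w=(-23.322640−7.908)/3.867816=-8.074490

0: u=9.715819 w=-5.267831
1: u=-4.994788 w=-6.430740
2: u=7.963233 w=-9.475549
3: u=-3.985360 w=-8.074490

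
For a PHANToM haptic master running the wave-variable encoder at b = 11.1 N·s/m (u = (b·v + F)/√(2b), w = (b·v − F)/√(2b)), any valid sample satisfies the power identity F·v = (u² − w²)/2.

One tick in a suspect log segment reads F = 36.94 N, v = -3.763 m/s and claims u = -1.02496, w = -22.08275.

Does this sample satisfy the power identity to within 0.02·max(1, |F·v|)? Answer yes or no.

F·v = 36.94×(-3.763) = -139.00522 W.
(u² − w²)/2 = (1.05054 − 487.64785)/2 = -243.29865 W.
|Δ| = 104.29343;  2% of max(1, |F·v|) = 2.78010.

no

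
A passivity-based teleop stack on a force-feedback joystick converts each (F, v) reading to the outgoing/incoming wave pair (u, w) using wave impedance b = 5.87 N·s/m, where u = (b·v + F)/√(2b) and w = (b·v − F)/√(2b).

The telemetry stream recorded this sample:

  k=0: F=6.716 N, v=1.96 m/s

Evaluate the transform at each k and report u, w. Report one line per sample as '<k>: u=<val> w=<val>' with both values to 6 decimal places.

0: u=5.317934 w=1.397748

k=0: b·v=5.87×1.96=11.505200; √(2b)=3.426368; u=(11.505200+6.716)/3.426368=5.317934, w=(11.505200−6.716)/3.426368=1.397748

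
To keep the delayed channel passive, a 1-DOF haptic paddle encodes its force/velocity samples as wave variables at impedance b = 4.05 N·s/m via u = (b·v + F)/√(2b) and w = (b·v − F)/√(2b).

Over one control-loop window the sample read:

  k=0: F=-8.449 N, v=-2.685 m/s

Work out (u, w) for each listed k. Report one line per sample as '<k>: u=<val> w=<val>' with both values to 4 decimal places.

k=0: b·v=4.05×(-2.685)=-10.8742; √(2b)=2.8460; u=(-10.8742+(-8.449))/2.8460=-6.7895, w=(-10.8742−(-8.449))/2.8460=-0.8521

0: u=-6.7895 w=-0.8521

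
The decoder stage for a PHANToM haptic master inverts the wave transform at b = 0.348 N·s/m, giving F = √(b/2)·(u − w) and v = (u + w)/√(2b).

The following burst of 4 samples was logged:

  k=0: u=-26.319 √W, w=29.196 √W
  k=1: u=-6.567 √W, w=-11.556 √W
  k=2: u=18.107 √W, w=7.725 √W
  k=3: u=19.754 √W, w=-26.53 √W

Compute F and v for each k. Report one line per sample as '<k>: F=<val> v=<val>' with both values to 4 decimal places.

0: F=-23.1571 v=3.4485
1: F=2.0811 v=-21.7233
2: F=4.3307 v=30.9637
3: F=19.3066 v=-8.1221

k=0: u−w=-55.5150, u+w=2.8770; √(b/2)=0.4171, √(2b)=0.8343; F=0.4171×(-55.515)=-23.1571, v=2.8770/0.8343=3.4485
k=1: u−w=4.9890, u+w=-18.1230; √(b/2)=0.4171, √(2b)=0.8343; F=0.4171×4.989=2.0811, v=-18.1230/0.8343=-21.7233
k=2: u−w=10.3820, u+w=25.8320; √(b/2)=0.4171, √(2b)=0.8343; F=0.4171×10.382=4.3307, v=25.8320/0.8343=30.9637
k=3: u−w=46.2840, u+w=-6.7760; √(b/2)=0.4171, √(2b)=0.8343; F=0.4171×46.284=19.3066, v=-6.7760/0.8343=-8.1221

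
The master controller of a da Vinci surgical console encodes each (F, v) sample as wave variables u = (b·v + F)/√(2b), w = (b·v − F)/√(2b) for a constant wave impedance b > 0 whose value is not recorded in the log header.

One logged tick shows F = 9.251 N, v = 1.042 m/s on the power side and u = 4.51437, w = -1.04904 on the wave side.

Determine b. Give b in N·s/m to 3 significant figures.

u + w = 3.46533;  u + w = √(2b)·v, so √(2b) = 3.46533/1.042 = 3.32565.
b = (√(2b))²/2 = 11.05997/2 = 5.52998.
(Check via u − w = 2F/√(2b): u − w = 5.56341, 2F/√(2b) = 5.56342.)

b = 5.53 N·s/m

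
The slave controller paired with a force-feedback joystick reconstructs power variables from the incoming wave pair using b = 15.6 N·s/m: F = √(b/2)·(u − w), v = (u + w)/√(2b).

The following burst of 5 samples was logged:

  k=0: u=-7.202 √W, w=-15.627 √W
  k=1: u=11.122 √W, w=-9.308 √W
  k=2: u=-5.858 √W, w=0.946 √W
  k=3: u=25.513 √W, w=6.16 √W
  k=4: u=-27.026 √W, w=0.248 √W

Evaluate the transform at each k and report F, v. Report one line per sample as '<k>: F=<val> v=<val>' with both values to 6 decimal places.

0: F=23.529744 v=-4.087047
1: F=57.057885 v=0.324758
2: F=-19.002538 v=-0.879389
3: F=54.049988 v=5.670377
4: F=-76.172137 v=-4.794031

k=0: u−w=8.425000, u+w=-22.829000; √(b/2)=2.792848, √(2b)=5.585696; F=2.792848×8.425=23.529744, v=-22.829000/5.585696=-4.087047
k=1: u−w=20.430000, u+w=1.814000; √(b/2)=2.792848, √(2b)=5.585696; F=2.792848×20.43=57.057885, v=1.814000/5.585696=0.324758
k=2: u−w=-6.804000, u+w=-4.912000; √(b/2)=2.792848, √(2b)=5.585696; F=2.792848×(-6.804)=-19.002538, v=-4.912000/5.585696=-0.879389
k=3: u−w=19.353000, u+w=31.673000; √(b/2)=2.792848, √(2b)=5.585696; F=2.792848×19.353=54.049988, v=31.673000/5.585696=5.670377
k=4: u−w=-27.274000, u+w=-26.778000; √(b/2)=2.792848, √(2b)=5.585696; F=2.792848×(-27.274)=-76.172137, v=-26.778000/5.585696=-4.794031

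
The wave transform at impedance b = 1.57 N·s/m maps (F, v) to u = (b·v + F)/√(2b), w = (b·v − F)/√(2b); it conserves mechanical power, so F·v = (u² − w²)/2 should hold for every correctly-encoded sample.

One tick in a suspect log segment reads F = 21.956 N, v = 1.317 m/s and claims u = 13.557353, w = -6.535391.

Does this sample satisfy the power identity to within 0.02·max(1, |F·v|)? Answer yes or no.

no

F·v = 21.956×1.317 = 28.916052 W.
(u² − w²)/2 = (183.801820 − 42.711336)/2 = 70.545242 W.
|Δ| = 41.629190;  2% of max(1, |F·v|) = 0.578321.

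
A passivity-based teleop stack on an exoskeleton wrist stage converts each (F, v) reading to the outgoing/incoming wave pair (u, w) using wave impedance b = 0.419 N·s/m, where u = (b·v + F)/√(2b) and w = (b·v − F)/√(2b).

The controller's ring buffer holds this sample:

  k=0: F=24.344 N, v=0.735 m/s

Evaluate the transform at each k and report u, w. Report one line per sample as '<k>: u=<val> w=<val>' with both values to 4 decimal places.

k=0: b·v=0.419×0.735=0.3080; √(2b)=0.9154; u=(0.3080+24.344)/0.9154=26.9296, w=(0.3080−24.344)/0.9154=-26.2567

0: u=26.9296 w=-26.2567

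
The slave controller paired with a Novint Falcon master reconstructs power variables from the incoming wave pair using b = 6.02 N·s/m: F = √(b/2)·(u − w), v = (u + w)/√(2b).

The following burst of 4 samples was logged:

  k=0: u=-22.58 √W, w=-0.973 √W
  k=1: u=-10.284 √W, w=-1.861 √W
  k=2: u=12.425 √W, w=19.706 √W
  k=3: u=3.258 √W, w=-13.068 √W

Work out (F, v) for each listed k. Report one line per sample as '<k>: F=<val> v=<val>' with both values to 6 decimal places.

k=0: u−w=-21.607000, u+w=-23.553000; √(b/2)=1.734935, √(2b)=3.469870; F=1.734935×(-21.607)=-37.486744, v=-23.553000/3.469870=-6.787862
k=1: u−w=-8.423000, u+w=-12.145000; √(b/2)=1.734935, √(2b)=3.469870; F=1.734935×(-8.423)=-14.613359, v=-12.145000/3.469870=-3.500131
k=2: u−w=-7.281000, u+w=32.131000; √(b/2)=1.734935, √(2b)=3.469870; F=1.734935×(-7.281)=-12.632063, v=32.131000/3.469870=9.260000
k=3: u−w=16.326000, u+w=-9.810000; √(b/2)=1.734935, √(2b)=3.469870; F=1.734935×16.326=28.324551, v=-9.810000/3.469870=-2.827195

0: F=-37.486744 v=-6.787862
1: F=-14.613359 v=-3.500131
2: F=-12.632063 v=9.260000
3: F=28.324551 v=-2.827195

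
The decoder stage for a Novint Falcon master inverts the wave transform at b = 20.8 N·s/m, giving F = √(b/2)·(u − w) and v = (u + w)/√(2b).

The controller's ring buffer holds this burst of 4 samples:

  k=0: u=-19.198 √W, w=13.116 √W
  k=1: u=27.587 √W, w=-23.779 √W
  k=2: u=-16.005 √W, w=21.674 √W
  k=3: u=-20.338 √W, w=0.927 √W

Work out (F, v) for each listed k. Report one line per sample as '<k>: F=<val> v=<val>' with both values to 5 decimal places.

0: F=-104.20952 v=-0.94297
1: F=165.65037 v=0.59041
2: F=-121.51112 v=0.87894
3: F=-68.57756 v=-3.00955

k=0: u−w=-32.31400, u+w=-6.08200; √(b/2)=3.22490, √(2b)=6.44981; F=3.22490×(-32.314)=-104.20952, v=-6.08200/6.44981=-0.94297
k=1: u−w=51.36600, u+w=3.80800; √(b/2)=3.22490, √(2b)=6.44981; F=3.22490×51.366=165.65037, v=3.80800/6.44981=0.59041
k=2: u−w=-37.67900, u+w=5.66900; √(b/2)=3.22490, √(2b)=6.44981; F=3.22490×(-37.679)=-121.51112, v=5.66900/6.44981=0.87894
k=3: u−w=-21.26500, u+w=-19.41100; √(b/2)=3.22490, √(2b)=6.44981; F=3.22490×(-21.265)=-68.57756, v=-19.41100/6.44981=-3.00955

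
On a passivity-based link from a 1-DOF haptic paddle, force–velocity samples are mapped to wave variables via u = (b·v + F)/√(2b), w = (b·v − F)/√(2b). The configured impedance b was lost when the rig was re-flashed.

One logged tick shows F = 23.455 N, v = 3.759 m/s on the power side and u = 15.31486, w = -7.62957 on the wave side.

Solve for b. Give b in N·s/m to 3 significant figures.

b = 2.09 N·s/m

u + w = 7.6853;  u + w = √(2b)·v, so √(2b) = 7.6853/3.759 = 2.0445.
b = (√(2b))²/2 = 4.1800/2 = 2.0900.
(Check via u − w = 2F/√(2b): u − w = 22.9444, 2F/√(2b) = 22.9444.)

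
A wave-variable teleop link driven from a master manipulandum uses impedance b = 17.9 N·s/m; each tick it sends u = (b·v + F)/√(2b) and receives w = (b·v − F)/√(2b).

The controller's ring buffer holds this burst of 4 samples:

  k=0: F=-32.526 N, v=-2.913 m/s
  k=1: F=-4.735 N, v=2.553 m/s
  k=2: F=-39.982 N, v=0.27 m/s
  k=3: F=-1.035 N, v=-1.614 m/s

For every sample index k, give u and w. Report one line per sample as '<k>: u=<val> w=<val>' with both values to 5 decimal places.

0: u=-14.15081 w=-3.27857
1: u=6.84633 w=8.42906
2: u=-5.87451 w=7.49000
3: u=-5.00151 w=-4.65555

k=0: b·v=17.9×(-2.913)=-52.14270; √(2b)=5.98331; u=(-52.14270+(-32.526))/5.98331=-14.15081, w=(-52.14270−(-32.526))/5.98331=-3.27857
k=1: b·v=17.9×2.553=45.69870; √(2b)=5.98331; u=(45.69870+(-4.735))/5.98331=6.84633, w=(45.69870−(-4.735))/5.98331=8.42906
k=2: b·v=17.9×0.27=4.83300; √(2b)=5.98331; u=(4.83300+(-39.982))/5.98331=-5.87451, w=(4.83300−(-39.982))/5.98331=7.49000
k=3: b·v=17.9×(-1.614)=-28.89060; √(2b)=5.98331; u=(-28.89060+(-1.035))/5.98331=-5.00151, w=(-28.89060−(-1.035))/5.98331=-4.65555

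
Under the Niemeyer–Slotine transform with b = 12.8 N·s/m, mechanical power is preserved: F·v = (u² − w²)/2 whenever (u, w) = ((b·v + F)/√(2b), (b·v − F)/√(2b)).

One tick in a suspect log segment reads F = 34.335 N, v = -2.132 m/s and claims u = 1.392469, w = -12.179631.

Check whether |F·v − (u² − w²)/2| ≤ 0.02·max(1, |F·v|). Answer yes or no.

yes

F·v = 34.335×(-2.132) = -73.202220 W.
(u² − w²)/2 = (1.938970 − 148.343411)/2 = -73.202221 W.
|Δ| = 0.000001;  2% of max(1, |F·v|) = 1.464044.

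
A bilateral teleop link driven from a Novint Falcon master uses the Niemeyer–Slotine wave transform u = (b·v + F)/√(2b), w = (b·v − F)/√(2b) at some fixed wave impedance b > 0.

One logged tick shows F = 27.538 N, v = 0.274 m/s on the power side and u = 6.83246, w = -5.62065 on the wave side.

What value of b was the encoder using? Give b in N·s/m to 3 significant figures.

u + w = 1.2118;  u + w = √(2b)·v, so √(2b) = 1.2118/0.274 = 4.4227.
b = (√(2b))²/2 = 19.5600/2 = 9.7800.
(Check via u − w = 2F/√(2b): u − w = 12.4531, 2F/√(2b) = 12.4531.)

b = 9.78 N·s/m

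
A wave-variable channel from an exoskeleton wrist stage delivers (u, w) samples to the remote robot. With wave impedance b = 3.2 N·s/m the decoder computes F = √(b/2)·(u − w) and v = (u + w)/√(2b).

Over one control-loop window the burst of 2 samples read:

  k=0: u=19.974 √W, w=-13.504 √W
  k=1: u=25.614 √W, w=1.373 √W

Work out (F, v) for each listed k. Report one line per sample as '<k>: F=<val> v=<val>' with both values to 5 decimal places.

k=0: u−w=33.47800, u+w=6.47000; √(b/2)=1.26491, √(2b)=2.52982; F=1.26491×33.478=42.34669, v=6.47000/2.52982=2.55749
k=1: u−w=24.24100, u+w=26.98700; √(b/2)=1.26491, √(2b)=2.52982; F=1.26491×24.241=30.66271, v=26.98700/2.52982=10.66755

0: F=42.34669 v=2.55749
1: F=30.66271 v=10.66755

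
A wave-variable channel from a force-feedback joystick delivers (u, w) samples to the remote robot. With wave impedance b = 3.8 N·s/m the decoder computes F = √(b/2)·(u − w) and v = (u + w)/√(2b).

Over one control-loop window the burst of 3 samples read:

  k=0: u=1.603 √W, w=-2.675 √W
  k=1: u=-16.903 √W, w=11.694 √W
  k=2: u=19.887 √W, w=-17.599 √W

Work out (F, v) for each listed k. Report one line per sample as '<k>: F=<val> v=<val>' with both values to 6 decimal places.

0: F=5.896816 v=-0.388855
1: F=-39.418244 v=-1.889503
2: F=51.670885 v=0.829945

k=0: u−w=4.278000, u+w=-1.072000; √(b/2)=1.378405, √(2b)=2.756810; F=1.378405×4.278=5.896816, v=-1.072000/2.756810=-0.388855
k=1: u−w=-28.597000, u+w=-5.209000; √(b/2)=1.378405, √(2b)=2.756810; F=1.378405×(-28.597)=-39.418244, v=-5.209000/2.756810=-1.889503
k=2: u−w=37.486000, u+w=2.288000; √(b/2)=1.378405, √(2b)=2.756810; F=1.378405×37.486=51.670885, v=2.288000/2.756810=0.829945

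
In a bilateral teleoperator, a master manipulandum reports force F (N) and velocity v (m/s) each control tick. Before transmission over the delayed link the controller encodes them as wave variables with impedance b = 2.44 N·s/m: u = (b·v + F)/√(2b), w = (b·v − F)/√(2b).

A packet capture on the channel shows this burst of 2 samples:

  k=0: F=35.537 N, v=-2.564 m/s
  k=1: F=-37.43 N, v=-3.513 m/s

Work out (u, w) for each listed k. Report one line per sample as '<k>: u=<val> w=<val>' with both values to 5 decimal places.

k=0: b·v=2.44×(-2.564)=-6.25616; √(2b)=2.20907; u=(-6.25616+35.537)/2.20907=13.25481, w=(-6.25616−35.537)/2.20907=-18.91887
k=1: b·v=2.44×(-3.513)=-8.57172; √(2b)=2.20907; u=(-8.57172+(-37.43))/2.20907=-20.82400, w=(-8.57172−(-37.43))/2.20907=13.06353

0: u=13.25481 w=-18.91887
1: u=-20.82400 w=13.06353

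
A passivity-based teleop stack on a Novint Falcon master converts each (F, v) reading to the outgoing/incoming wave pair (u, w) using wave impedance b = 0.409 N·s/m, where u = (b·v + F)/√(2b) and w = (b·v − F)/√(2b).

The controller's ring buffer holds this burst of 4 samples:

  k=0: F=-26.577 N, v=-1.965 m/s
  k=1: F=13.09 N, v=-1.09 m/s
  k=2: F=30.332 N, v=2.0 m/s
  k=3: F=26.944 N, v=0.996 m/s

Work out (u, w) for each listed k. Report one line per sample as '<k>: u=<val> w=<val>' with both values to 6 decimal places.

k=0: b·v=0.409×(-1.965)=-0.803685; √(2b)=0.904434; u=(-0.803685+(-26.577))/0.904434=-30.273850, w=(-0.803685−(-26.577))/0.904434=28.496638
k=1: b·v=0.409×(-1.09)=-0.445810; √(2b)=0.904434; u=(-0.445810+13.09)/0.904434=13.980231, w=(-0.445810−13.09)/0.904434=-14.966064
k=2: b·v=0.409×2.0=0.818000; √(2b)=0.904434; u=(0.818000+30.332)/0.904434=34.441448, w=(0.818000−30.332)/0.904434=-32.632581
k=3: b·v=0.409×0.996=0.407364; √(2b)=0.904434; u=(0.407364+26.944)/0.904434=30.241431, w=(0.407364−26.944)/0.904434=-29.340615

0: u=-30.273850 w=28.496638
1: u=13.980231 w=-14.966064
2: u=34.441448 w=-32.632581
3: u=30.241431 w=-29.340615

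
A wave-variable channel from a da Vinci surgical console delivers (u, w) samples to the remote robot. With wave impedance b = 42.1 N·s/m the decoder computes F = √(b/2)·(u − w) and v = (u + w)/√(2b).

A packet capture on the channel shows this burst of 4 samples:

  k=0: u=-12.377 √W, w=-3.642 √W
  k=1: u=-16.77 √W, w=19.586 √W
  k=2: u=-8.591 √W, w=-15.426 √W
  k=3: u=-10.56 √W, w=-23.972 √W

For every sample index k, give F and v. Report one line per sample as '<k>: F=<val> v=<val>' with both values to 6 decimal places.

k=0: u−w=-8.735000, u+w=-16.019000; √(b/2)=4.588028, √(2b)=9.176056; F=4.588028×(-8.735)=-40.076424, v=-16.019000/9.176056=-1.745739
k=1: u−w=-36.356000, u+w=2.816000; √(b/2)=4.588028, √(2b)=9.176056; F=4.588028×(-36.356)=-166.802342, v=2.816000/9.176056=0.306886
k=2: u−w=6.835000, u+w=-24.017000; √(b/2)=4.588028, √(2b)=9.176056; F=4.588028×6.835=31.359171, v=-24.017000/9.176056=-2.617355
k=3: u−w=13.412000, u+w=-34.532000; √(b/2)=4.588028, √(2b)=9.176056; F=4.588028×13.412=61.534630, v=-34.532000/9.176056=-3.763273

0: F=-40.076424 v=-1.745739
1: F=-166.802342 v=0.306886
2: F=31.359171 v=-2.617355
3: F=61.534630 v=-3.763273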